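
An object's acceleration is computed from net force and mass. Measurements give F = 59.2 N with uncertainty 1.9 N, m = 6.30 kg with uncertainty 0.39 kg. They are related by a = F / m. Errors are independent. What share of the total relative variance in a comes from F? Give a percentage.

(δa/a)² = (1·δF/F)² + (-1·δm/m)²
  F term: (1×0.0321)² = 0.00103
  m term: (-1×0.0619)² = 0.00383
Total = 0.00486. Share from F = 0.00103/0.00486 = 0.212.

21.2%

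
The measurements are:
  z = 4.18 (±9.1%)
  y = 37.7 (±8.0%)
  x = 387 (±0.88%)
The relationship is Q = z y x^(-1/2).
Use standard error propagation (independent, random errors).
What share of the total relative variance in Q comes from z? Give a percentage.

56.3%

(δQ/Q)² = (1·δz/z)² + (1·δy/y)² + (−½·δx/x)²
  z term: (1×0.0910)² = 0.00828
  y term: (1×0.0800)² = 0.00640
  x term: (-0.5×0.00880)² = 1.94e-05
Total = 0.0147. Share from z = 0.00828/0.0147 = 0.563.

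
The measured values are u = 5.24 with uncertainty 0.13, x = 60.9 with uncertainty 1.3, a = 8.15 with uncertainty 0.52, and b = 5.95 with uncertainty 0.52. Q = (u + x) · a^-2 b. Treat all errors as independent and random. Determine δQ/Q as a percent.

15.6%

Let w = u + x = 66.1. δw = √(δu² + δx²) = √(0.0169 + 1.69) = 1.31, so δw/w = 0.0198.
Q is then a monomial in w, a, b:
δQ/Q = √((δw/w)² + (-2·δa/a)² + (1·δb/b)²) = √(0.000390 + 0.0163 + 0.00764) = 0.156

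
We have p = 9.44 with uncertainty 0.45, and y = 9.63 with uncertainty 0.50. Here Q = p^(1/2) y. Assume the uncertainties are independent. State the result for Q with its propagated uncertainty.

29.6 ± 1.69

Q is a product of powers, so relative uncertainties combine in quadrature:
  (½·δp/p)² = (0.5×0.0477)² = 0.000568;  (1·δy/y)² = (1×0.0519)² = 0.00270
δQ/Q = √(0.00326) = 0.0571
Q = 29.6, so δQ = 0.0571 × 29.6 = 1.69.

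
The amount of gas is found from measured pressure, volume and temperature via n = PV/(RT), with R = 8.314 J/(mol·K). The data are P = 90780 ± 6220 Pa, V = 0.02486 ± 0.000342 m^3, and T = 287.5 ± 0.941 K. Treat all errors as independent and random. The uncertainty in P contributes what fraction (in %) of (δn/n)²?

95.9%

(δn/n)² = (1·δP/P)² + (1·δV/V)² + (-1·δT/T)²
  P term: (1×0.0685)² = 0.00469
  V term: (1×0.0138)² = 0.000189
  T term: (-1×0.00327)² = 1.07e-05
Total = 0.00489. Share from P = 0.00469/0.00489 = 0.959.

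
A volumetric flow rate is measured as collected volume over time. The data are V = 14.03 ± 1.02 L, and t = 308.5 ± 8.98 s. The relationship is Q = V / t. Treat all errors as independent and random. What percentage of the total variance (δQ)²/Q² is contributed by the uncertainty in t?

(δQ/Q)² = (1·δV/V)² + (-1·δt/t)²
  V term: (1×0.0727)² = 0.00529
  t term: (-1×0.0291)² = 0.000847
Total = 0.00613. Share from t = 0.000847/0.00613 = 0.138.

13.8%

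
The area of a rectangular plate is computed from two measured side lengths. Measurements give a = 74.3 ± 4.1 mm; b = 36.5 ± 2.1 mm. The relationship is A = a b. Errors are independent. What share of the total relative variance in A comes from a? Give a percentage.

(δA/A)² = (1·δa/a)² + (1·δb/b)²
  a term: (1×0.0552)² = 0.00305
  b term: (1×0.0575)² = 0.00331
Total = 0.00636. Share from a = 0.00305/0.00636 = 0.479.

47.9%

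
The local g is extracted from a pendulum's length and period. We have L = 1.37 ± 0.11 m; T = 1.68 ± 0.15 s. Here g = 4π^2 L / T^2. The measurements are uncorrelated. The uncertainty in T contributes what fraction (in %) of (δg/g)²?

83.2%

(δg/g)² = (1·δL/L)² + (-2·δT/T)²
  L term: (1×0.0803)² = 0.00645
  T term: (-2×0.0893)² = 0.0319
Total = 0.0383. Share from T = 0.0319/0.0383 = 0.832.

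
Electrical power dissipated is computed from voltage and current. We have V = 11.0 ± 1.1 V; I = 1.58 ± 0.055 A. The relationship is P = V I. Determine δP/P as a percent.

10.6%

Since P is a product/quotient, work with relative uncertainties:
  (1·δV/V)² = (1×0.100)² = 0.0100;  (1·δI/I)² = (1×0.0348)² = 0.00121
δP/P = √(0.0112) = 0.106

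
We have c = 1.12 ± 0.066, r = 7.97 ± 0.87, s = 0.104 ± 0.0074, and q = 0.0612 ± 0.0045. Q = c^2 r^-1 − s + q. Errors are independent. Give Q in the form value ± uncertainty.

0.115 ± 0.0267

Let p = c^2·r^-1 = 0.157. δp/p = √((2·δc/c)² + (-1·δr/r)²) = √(0.0139 + 0.0119) = 0.161, so δp = 0.0253.
Q = p − s + q: δQ = √(δp² + δs² + δq²) = √(0.000639 + 5.48e-05 + 2.02e-05) = 0.0267
Q = 0.115.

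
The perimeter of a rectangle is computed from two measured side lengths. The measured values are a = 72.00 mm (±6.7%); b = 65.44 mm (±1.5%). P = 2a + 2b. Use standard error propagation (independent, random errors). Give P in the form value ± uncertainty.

274.9 ± 9.85 mm

Each term contributes (cᵢ δxᵢ)² to (δP)²:
  (2·δa)² = 93.1;  (2·δb)² = 3.85
δP = √(96.9) = 9.85 mm
P = 274.9 mm.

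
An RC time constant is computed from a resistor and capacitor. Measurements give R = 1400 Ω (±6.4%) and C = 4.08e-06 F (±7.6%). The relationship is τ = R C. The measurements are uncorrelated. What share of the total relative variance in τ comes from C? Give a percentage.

(δτ/τ)² = (1·δR/R)² + (1·δC/C)²
  R term: (1×0.0640)² = 0.00410
  C term: (1×0.0760)² = 0.00578
Total = 0.00987. Share from C = 0.00578/0.00987 = 0.585.

58.5%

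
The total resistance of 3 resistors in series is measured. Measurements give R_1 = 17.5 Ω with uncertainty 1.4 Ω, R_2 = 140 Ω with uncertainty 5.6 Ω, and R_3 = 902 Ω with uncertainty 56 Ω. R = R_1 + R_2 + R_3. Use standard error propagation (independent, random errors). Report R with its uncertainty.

1060 ± 56.3 Ω

Absolute uncertainties add in quadrature for a linear combination:
  (δR_1)² = 1.96;  (δR_2)² = 31.4;  (δR_3)² = 3140
δR = √(3170) = 56.3 Ω
R = 1060 Ω.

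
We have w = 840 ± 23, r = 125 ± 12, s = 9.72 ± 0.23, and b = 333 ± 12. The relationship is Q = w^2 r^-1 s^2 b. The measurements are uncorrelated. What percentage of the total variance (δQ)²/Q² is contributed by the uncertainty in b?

8.24%

(δQ/Q)² = (2·δw/w)² + (-1·δr/r)² + (2·δs/s)² + (1·δb/b)²
  w term: (2×0.0274)² = 0.00300
  r term: (-1×0.0960)² = 0.00922
  s term: (2×0.0237)² = 0.00224
  b term: (1×0.0360)² = 0.00130
Total = 0.0158. Share from b = 0.00130/0.0158 = 0.0824.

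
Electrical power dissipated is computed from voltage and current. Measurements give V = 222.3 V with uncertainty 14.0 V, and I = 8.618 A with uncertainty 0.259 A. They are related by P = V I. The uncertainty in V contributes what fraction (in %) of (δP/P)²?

81.5%

(δP/P)² = (1·δV/V)² + (1·δI/I)²
  V term: (1×0.0630)² = 0.00397
  I term: (1×0.0301)² = 0.000903
Total = 0.00487. Share from V = 0.00397/0.00487 = 0.815.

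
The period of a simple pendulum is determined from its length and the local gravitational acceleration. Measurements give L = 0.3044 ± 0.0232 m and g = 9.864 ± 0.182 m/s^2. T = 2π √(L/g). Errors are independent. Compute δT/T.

0.0392

T is a product of powers, so relative uncertainties combine in quadrature:
  (½·δL/L)² = (0.5×0.0762)² = 0.00145;  (−½·δg/g)² = (-0.5×0.0185)² = 8.51e-05
δT/T = √(0.00154) = 0.0392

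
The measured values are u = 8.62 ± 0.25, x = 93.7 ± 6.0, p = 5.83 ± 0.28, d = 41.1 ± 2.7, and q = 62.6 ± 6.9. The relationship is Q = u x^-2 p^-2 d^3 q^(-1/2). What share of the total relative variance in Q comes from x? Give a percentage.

(δQ/Q)² = (1·δu/u)² + (-2·δx/x)² + (-2·δp/p)² + (3·δd/d)² + (−½·δq/q)²
  u term: (1×0.0290)² = 0.000841
  x term: (-2×0.0640)² = 0.0164
  p term: (-2×0.0480)² = 0.00923
  d term: (3×0.0657)² = 0.0388
  q term: (-0.5×0.110)² = 0.00304
Total = 0.0683. Share from x = 0.0164/0.0683 = 0.240.

24.0%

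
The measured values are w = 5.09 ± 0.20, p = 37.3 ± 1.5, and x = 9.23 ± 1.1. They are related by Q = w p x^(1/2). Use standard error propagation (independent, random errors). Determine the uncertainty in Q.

Since Q is a product/quotient, work with relative uncertainties:
  (1·δw/w)² = (1×0.0393)² = 0.00154;  (1·δp/p)² = (1×0.0402)² = 0.00162;  (½·δx/x)² = (0.5×0.119)² = 0.00355
δQ/Q = √(0.00671) = 0.0819
Q = 577, so δQ = 0.0819 × 577 = 47.3.

47.3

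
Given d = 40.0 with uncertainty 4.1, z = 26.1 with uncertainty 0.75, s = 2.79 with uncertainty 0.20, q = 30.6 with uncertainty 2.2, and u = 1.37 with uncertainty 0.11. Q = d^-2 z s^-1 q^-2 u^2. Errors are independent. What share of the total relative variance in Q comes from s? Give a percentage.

(δQ/Q)² = (-2·δd/d)² + (1·δz/z)² + (-1·δs/s)² + (-2·δq/q)² + (2·δu/u)²
  d term: (-2×0.102)² = 0.0420
  z term: (1×0.0287)² = 0.000826
  s term: (-1×0.0717)² = 0.00514
  q term: (-2×0.0719)² = 0.0207
  u term: (2×0.0803)² = 0.0258
Total = 0.0945. Share from s = 0.00514/0.0945 = 0.0544.

5.44%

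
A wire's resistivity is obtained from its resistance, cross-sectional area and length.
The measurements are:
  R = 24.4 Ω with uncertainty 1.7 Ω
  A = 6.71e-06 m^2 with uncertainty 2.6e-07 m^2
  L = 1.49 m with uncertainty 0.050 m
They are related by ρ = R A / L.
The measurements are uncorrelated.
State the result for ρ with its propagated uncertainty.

(1.10 ± 0.0950) × 10^-4 Ω·m

Products/powers → add relative errors in quadrature, weighted by exponent:
  (1·δR/R)² = (1×0.0697)² = 0.00485;  (1·δA/A)² = (1×0.0387)² = 0.00150;  (-1·δL/L)² = (-1×0.0336)² = 0.00113
δρ/ρ = √(0.00748) = 0.0865
ρ = 0.000110 Ω·m, so δρ = 0.0865 × 0.000110 = 9.5e-06 Ω·m.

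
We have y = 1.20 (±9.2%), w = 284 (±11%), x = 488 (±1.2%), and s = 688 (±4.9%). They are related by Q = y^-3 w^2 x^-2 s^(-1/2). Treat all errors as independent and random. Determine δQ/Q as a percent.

35.5%

Relative error in a monomial: (δQ/Q)² = Σ (nᵢ · δxᵢ/xᵢ)².
  (-3·δy/y)² = (-3×0.0920)² = 0.0762;  (2·δw/w)² = (2×0.110)² = 0.0484;  (-2·δx/x)² = (-2×0.0120)² = 0.000576;  (−½·δs/s)² = (-0.5×0.0490)² = 0.000600
δQ/Q = √(0.126) = 0.355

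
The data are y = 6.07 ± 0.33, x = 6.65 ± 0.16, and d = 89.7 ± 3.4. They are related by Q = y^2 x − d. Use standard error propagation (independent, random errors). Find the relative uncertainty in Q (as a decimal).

Let p = y^2·x = 245. δp/p = √((2·δy/y)² + (1·δx/x)²) = √(0.0118 + 0.000579) = 0.111, so δp = 27.3.
Q = p − d: δQ = √(δp² + δd²) = √(745 + 11.6) = 27.5
Q = 155, so δQ/Q = 27.5/155 = 0.177.

0.177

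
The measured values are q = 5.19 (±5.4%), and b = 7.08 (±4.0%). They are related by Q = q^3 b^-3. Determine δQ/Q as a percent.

20.2%

Products/powers → add relative errors in quadrature, weighted by exponent:
  (3·δq/q)² = (3×0.0540)² = 0.0262;  (-3·δb/b)² = (-3×0.0400)² = 0.0144
δQ/Q = √(0.0406) = 0.202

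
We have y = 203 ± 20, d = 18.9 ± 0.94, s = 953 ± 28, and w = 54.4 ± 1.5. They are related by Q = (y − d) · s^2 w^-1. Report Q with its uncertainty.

Let u = y − d = 184. δu = √(δy² + δd²) = √(400 + 0.884) = 20.0, so δu/u = 0.109.
Q is then a monomial in u, s, w:
δQ/Q = √((δu/u)² + (2·δs/s)² + (-1·δw/w)²) = √(0.0118 + 0.00345 + 0.000760) = 0.127
Q = 3.07e+06, so δQ = 0.127 × 3.07e+06 = 3.89e+05.

(3.07 ± 0.389) × 10^6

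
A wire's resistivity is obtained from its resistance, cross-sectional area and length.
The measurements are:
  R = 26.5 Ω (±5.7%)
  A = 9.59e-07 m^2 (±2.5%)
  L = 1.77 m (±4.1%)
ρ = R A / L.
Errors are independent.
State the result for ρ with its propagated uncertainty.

(1.44 ± 0.107) × 10^-5 Ω·m

Since ρ is a product/quotient, work with relative uncertainties:
  (1·δR/R)² = (1×0.0570)² = 0.00325;  (1·δA/A)² = (1×0.0250)² = 0.000625;  (-1·δL/L)² = (-1×0.0410)² = 0.00168
δρ/ρ = √(0.00555) = 0.0745
ρ = 1.44e-05 Ω·m, so δρ = 0.0745 × 1.44e-05 = 1.07e-06 Ω·m.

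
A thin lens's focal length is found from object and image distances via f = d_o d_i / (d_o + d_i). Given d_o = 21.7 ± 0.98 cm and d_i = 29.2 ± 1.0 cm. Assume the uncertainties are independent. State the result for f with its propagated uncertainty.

12.4 ± 0.370 cm

∂f/∂d_o = (d_i/(d_o+d_i))² = 0.329;  ∂f/∂d_i = (d_o/(d_o+d_i))² = 0.182
δf = √((∂f/∂d_o · δd_o)² + (∂f/∂d_i · δd_i)²) = √(0.104 + 0.0330) = 0.370 cm
f = 12.4 cm.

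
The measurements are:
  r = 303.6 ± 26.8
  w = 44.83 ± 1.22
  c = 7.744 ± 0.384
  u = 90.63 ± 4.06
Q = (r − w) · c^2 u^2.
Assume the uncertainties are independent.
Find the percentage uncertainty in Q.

16.9%

Let h = r − w = 258.8. δh = √(δr² + δw²) = √(718 + 1.49) = 26.8, so δh/h = 0.104.
Q is then a monomial in h, c, u:
δQ/Q = √((δh/h)² + (2·δc/c)² + (2·δu/u)²) = √(0.0107 + 0.00984 + 0.00803) = 0.169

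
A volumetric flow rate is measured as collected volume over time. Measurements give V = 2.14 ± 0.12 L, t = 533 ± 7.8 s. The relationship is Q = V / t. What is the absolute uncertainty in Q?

Q is a product of powers, so relative uncertainties combine in quadrature:
  (1·δV/V)² = (1×0.0561)² = 0.00314;  (-1·δt/t)² = (-1×0.0146)² = 0.000214
δQ/Q = √(0.00336) = 0.0580
Q = 0.00402 L/s, so δQ = 0.0580 × 0.00402 = 0.000233 L/s.

0.000233 L/s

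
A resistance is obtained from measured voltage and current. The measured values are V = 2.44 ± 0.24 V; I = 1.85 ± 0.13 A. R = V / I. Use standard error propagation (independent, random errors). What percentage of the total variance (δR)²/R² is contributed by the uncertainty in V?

66.2%

(δR/R)² = (1·δV/V)² + (-1·δI/I)²
  V term: (1×0.0984)² = 0.00967
  I term: (-1×0.0703)² = 0.00494
Total = 0.0146. Share from V = 0.00967/0.0146 = 0.662.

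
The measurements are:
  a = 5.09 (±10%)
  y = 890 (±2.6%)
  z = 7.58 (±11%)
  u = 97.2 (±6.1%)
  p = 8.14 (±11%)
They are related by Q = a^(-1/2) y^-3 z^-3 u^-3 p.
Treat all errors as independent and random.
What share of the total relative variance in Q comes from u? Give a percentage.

(δQ/Q)² = (−½·δa/a)² + (-3·δy/y)² + (-3·δz/z)² + (-3·δu/u)² + (1·δp/p)²
  a term: (-0.5×0.100)² = 0.00250
  y term: (-3×0.0260)² = 0.00608
  z term: (-3×0.110)² = 0.109
  u term: (-3×0.0610)² = 0.0335
  p term: (1×0.110)² = 0.0121
Total = 0.163. Share from u = 0.0335/0.163 = 0.205.

20.5%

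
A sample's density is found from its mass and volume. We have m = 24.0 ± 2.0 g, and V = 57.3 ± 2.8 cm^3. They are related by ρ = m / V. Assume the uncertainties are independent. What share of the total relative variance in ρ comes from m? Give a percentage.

74.4%

(δρ/ρ)² = (1·δm/m)² + (-1·δV/V)²
  m term: (1×0.0833)² = 0.00694
  V term: (-1×0.0489)² = 0.00239
Total = 0.00933. Share from m = 0.00694/0.00933 = 0.744.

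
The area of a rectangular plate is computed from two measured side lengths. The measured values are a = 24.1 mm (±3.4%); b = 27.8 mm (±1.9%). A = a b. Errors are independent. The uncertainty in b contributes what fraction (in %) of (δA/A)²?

(δA/A)² = (1·δa/a)² + (1·δb/b)²
  a term: (1×0.0340)² = 0.00116
  b term: (1×0.0190)² = 0.000361
Total = 0.00152. Share from b = 0.000361/0.00152 = 0.238.

23.8%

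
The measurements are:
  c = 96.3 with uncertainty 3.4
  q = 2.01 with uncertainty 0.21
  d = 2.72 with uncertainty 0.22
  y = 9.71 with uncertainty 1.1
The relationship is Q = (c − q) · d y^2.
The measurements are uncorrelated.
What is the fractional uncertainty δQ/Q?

Let u = c − q = 94.3. δu = √(δc² + δq²) = √(11.6 + 0.0441) = 3.41, so δu/u = 0.0361.
Q is then a monomial in u, d, y:
δQ/Q = √((δu/u)² + (1·δd/d)² + (2·δy/y)²) = √(0.00131 + 0.00654 + 0.0513) = 0.243

0.243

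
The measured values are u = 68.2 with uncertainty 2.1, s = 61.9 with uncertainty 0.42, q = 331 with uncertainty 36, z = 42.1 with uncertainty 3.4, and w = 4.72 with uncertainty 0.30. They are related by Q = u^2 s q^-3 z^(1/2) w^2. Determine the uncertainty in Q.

For a monomial Q ∝ u^2, s, q^-3, z^(1/2), w^2, fractional errors add in quadrature:
  (2·δu/u)² = (2×0.0308)² = 0.00379;  (1·δs/s)² = (1×0.00679)² = 4.6e-05;  (-3·δq/q)² = (-3×0.109)² = 0.106;  (½·δz/z)² = (0.5×0.0808)² = 0.00163;  (2·δw/w)² = (2×0.0636)² = 0.0162
δQ/Q = √(0.128) = 0.358
Q = 1.15, so δQ = 0.358 × 1.15 = 0.411.

0.411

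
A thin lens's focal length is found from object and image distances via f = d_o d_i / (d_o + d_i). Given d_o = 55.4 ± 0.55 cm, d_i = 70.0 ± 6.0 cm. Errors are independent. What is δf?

∂f/∂d_o = (d_i/(d_o+d_i))² = 0.312;  ∂f/∂d_i = (d_o/(d_o+d_i))² = 0.195
δf = √((∂f/∂d_o · δd_o)² + (∂f/∂d_i · δd_i)²) = √(0.0294 + 1.37) = 1.18 cm

1.18 cm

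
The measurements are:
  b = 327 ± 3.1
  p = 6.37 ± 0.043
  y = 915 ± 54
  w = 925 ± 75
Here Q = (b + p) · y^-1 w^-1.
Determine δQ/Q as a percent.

Let u = b + p = 333. δu = √(δb² + δp²) = √(9.61 + 0.00185) = 3.10, so δu/u = 0.00930.
Q is then a monomial in u, y, w:
δQ/Q = √((δu/u)² + (-1·δy/y)² + (-1·δw/w)²) = √(8.65e-05 + 0.00348 + 0.00657) = 0.101

10.1%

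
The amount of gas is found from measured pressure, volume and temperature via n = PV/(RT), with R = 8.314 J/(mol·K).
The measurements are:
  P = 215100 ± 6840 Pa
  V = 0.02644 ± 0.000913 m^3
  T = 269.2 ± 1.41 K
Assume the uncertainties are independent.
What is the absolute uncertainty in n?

Products/powers → add relative errors in quadrature, weighted by exponent:
  (1·δP/P)² = (1×0.0318)² = 0.00101;  (1·δV/V)² = (1×0.0345)² = 0.00119;  (-1·δT/T)² = (-1×0.00524)² = 2.74e-05
δn/n = √(0.00223) = 0.0472
n = 2.541 mol, so δn = 0.0472 × 2.541 = 0.120 mol.

0.120 mol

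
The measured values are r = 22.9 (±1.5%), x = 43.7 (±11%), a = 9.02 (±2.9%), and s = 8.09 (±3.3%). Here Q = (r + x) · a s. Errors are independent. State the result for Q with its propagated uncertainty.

4860 ± 411

Let u = r + x = 66.6. δu = √(δr² + δx²) = √(0.118 + 23.1) = 4.82, so δu/u = 0.0724.
Q is then a monomial in u, a, s:
δQ/Q = √((δu/u)² + (1·δa/a)² + (1·δs/s)²) = √(0.00524 + 0.000841 + 0.00109) = 0.0847
Q = 4860, so δQ = 0.0847 × 4860 = 411.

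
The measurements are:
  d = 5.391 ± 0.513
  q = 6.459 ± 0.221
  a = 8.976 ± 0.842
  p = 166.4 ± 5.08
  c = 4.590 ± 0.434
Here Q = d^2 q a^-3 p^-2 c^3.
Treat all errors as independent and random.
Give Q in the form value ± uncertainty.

0.0009065 ± 0.000406

Each factor contributes (exponent × relative error)² to (δQ/Q)²:
  (2·δd/d)² = (2×0.0952)² = 0.0362;  (1·δq/q)² = (1×0.0342)² = 0.00117;  (-3·δa/a)² = (-3×0.0938)² = 0.0792;  (-2·δp/p)² = (-2×0.0305)² = 0.00373;  (3·δc/c)² = (3×0.0946)² = 0.0805
δQ/Q = √(0.201) = 0.448
Q = 0.0009065, so δQ = 0.448 × 0.0009065 = 0.000406.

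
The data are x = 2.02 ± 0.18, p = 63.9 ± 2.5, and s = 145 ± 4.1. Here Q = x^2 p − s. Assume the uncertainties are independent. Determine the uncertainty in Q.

47.8

Let w = x^2·p = 261. δw/w = √((2·δx/x)² + (1·δp/p)²) = √(0.0318 + 0.00153) = 0.182, so δw = 47.6.
Q = w − s: δQ = √(δw² + δs²) = √(2260 + 16.8) = 47.8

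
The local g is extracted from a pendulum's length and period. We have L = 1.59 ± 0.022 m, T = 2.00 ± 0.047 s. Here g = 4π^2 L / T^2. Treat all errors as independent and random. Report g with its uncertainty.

15.7 ± 0.769 m/s^2

Since g is a product/quotient, work with relative uncertainties:
  (1·δL/L)² = (1×0.0138)² = 0.000191;  (-2·δT/T)² = (-2×0.0235)² = 0.00221
δg/g = √(0.00240) = 0.0490
g = 15.7 m/s^2, so δg = 0.0490 × 15.7 = 0.769 m/s^2.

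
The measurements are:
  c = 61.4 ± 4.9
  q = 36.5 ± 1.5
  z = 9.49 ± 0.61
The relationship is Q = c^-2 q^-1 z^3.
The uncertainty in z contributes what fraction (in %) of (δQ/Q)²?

(δQ/Q)² = (-2·δc/c)² + (-1·δq/q)² + (3·δz/z)²
  c term: (-2×0.0798)² = 0.0255
  q term: (-1×0.0411)² = 0.00169
  z term: (3×0.0643)² = 0.0372
Total = 0.0643. Share from z = 0.0372/0.0643 = 0.578.

57.8%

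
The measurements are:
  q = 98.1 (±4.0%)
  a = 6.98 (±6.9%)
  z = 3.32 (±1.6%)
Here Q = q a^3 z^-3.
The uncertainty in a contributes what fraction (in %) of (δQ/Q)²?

91.6%

(δQ/Q)² = (1·δq/q)² + (3·δa/a)² + (-3·δz/z)²
  q term: (1×0.0400)² = 0.00160
  a term: (3×0.0690)² = 0.0428
  z term: (-3×0.0160)² = 0.00230
Total = 0.0468. Share from a = 0.0428/0.0468 = 0.916.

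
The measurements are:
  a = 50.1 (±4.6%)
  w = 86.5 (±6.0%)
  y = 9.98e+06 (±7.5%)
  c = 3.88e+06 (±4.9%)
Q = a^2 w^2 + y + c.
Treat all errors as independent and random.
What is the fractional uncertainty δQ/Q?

0.0902

Let p = a^2·w^2 = 1.88e+07. δp/p = √((2·δa/a)² + (2·δw/w)²) = √(0.00846 + 0.0144) = 0.151, so δp = 2.84e+06.
Q = p + y + c: δQ = √(δp² + δy² + δc²) = √(8.06e+12 + 5.6e+11 + 3.61e+10) = 2.94e+06
Q = 3.26e+07, so δQ/Q = 2.94e+06/3.26e+07 = 0.0902.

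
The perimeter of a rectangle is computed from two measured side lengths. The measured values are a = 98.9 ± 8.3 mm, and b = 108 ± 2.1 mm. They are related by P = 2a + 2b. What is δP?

For a sum/difference, combine absolute errors in quadrature:
  (2·δa)² = 276;  (2·δb)² = 17.6
δP = √(293) = 17.1 mm

17.1 mm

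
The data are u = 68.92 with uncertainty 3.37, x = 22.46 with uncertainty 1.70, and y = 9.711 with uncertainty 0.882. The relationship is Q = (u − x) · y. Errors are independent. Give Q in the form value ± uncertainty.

451.2 ± 55.0

Let w = u − x = 46.46. δw = √(δu² + δx²) = √(11.4 + 2.89) = 3.77, so δw/w = 0.0812.
Q is then a monomial in w, y:
δQ/Q = √((δw/w)² + (1·δy/y)²) = √(0.00660 + 0.00825) = 0.122
Q = 451.2, so δQ = 0.122 × 451.2 = 55.0.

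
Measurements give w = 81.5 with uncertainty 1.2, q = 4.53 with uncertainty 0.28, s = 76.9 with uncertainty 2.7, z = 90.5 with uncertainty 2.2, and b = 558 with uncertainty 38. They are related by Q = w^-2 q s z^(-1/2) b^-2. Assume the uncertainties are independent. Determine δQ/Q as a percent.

15.7%

Q is a product of powers, so relative uncertainties combine in quadrature:
  (-2·δw/w)² = (-2×0.0147)² = 0.000867;  (1·δq/q)² = (1×0.0618)² = 0.00382;  (1·δs/s)² = (1×0.0351)² = 0.00123;  (−½·δz/z)² = (-0.5×0.0243)² = 0.000148;  (-2·δb/b)² = (-2×0.0681)² = 0.0186
δQ/Q = √(0.0246) = 0.157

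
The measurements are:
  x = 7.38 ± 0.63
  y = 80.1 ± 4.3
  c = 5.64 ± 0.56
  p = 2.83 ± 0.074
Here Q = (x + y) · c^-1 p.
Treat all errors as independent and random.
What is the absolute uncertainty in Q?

5.01

Let u = x + y = 87.5. δu = √(δx² + δy²) = √(0.397 + 18.5) = 4.35, so δu/u = 0.0497.
Q is then a monomial in u, c, p:
δQ/Q = √((δu/u)² + (-1·δc/c)² + (1·δp/p)²) = √(0.00247 + 0.00986 + 0.000684) = 0.114
Q = 43.9, so δQ = 0.114 × 43.9 = 5.01.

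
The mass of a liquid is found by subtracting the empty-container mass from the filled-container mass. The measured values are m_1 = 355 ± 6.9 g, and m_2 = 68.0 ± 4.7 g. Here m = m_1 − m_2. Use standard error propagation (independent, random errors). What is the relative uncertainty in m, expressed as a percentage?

2.91%

Absolute uncertainties add in quadrature for a linear combination:
  (δm_1)² = 47.6;  (δm_2)² = 22.1
δm = √(69.7) = 8.35 g
m = 287 g, so δm/m = 8.35/287 = 0.0291.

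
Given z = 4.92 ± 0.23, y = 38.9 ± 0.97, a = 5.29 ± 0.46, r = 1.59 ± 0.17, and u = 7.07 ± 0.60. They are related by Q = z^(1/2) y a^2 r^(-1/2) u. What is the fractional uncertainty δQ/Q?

0.204

Relative error in a monomial: (δQ/Q)² = Σ (nᵢ · δxᵢ/xᵢ)².
  (½·δz/z)² = (0.5×0.0467)² = 0.000546;  (1·δy/y)² = (1×0.0249)² = 0.000622;  (2·δa/a)² = (2×0.0870)² = 0.0302;  (−½·δr/r)² = (-0.5×0.107)² = 0.00286;  (1·δu/u)² = (1×0.0849)² = 0.00720
δQ/Q = √(0.0415) = 0.204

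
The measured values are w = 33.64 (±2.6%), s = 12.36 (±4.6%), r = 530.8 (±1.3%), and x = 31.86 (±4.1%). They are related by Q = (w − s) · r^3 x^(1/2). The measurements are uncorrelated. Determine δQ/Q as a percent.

6.59%

Let u = w − s = 21.28. δu = √(δw² + δs²) = √(0.765 + 0.323) = 1.04, so δu/u = 0.0490.
Q is then a monomial in u, r, x:
δQ/Q = √((δu/u)² + (3·δr/r)² + (½·δx/x)²) = √(0.00240 + 0.00152 + 0.000420) = 0.0659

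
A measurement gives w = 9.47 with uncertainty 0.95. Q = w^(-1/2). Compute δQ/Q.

0.0502

Relative error in a monomial: (δQ/Q)² = Σ (nᵢ · δxᵢ/xᵢ)².
  (−½·δw/w)² = (-0.5×0.100)² = 0.00252
δQ/Q = √(0.00252) = 0.0502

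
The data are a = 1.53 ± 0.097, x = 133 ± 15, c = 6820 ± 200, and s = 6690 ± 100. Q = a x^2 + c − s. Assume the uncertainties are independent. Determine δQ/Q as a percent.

Let p = a·x^2 = 27100. δp/p = √((1·δa/a)² + (2·δx/x)²) = √(0.00402 + 0.0509) = 0.234, so δp = 6340.
Q = p + c − s: δQ = √(δp² + δc² + δs²) = √(4.02e+07 + 40000 + 10000) = 6350
Q = 27200, so δQ/Q = 6350/27200 = 0.233.

23.3%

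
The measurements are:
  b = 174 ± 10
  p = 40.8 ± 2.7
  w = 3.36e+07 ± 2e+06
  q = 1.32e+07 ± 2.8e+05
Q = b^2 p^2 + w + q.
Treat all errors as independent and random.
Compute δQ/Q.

0.0932

Let h = b^2·p^2 = 5.04e+07. δh/h = √((2·δb/b)² + (2·δp/p)²) = √(0.0132 + 0.0175) = 0.175, so δh = 8.83e+06.
Q = h + w + q: δQ = √(δh² + δw² + δq²) = √(7.81e+13 + 4e+12 + 7.84e+10) = 9.06e+06
Q = 9.72e+07, so δQ/Q = 9.06e+06/9.72e+07 = 0.0932.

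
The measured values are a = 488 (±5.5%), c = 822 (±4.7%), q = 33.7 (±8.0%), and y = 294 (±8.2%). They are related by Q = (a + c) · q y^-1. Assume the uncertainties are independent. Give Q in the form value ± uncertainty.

Let u = a + c = 1310. δu = √(δa² + δc²) = √(720 + 1490) = 47.0, so δu/u = 0.0359.
Q is then a monomial in u, q, y:
δQ/Q = √((δu/u)² + (1·δq/q)² + (-1·δy/y)²) = √(0.00129 + 0.00640 + 0.00672) = 0.120
Q = 150, so δQ = 0.120 × 150 = 18.0.

150 ± 18.0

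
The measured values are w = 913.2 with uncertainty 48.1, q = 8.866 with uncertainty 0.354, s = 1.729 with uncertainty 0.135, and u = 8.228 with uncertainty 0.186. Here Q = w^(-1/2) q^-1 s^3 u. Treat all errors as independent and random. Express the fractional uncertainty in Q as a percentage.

24.0%

Products/powers → add relative errors in quadrature, weighted by exponent:
  (−½·δw/w)² = (-0.5×0.0527)² = 0.000694;  (-1·δq/q)² = (-1×0.0399)² = 0.00159;  (3·δs/s)² = (3×0.0781)² = 0.0549;  (1·δu/u)² = (1×0.0226)² = 0.000511
δQ/Q = √(0.0577) = 0.240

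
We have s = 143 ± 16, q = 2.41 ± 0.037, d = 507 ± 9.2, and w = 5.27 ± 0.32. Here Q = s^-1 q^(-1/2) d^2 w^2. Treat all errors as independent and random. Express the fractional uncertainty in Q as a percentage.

Since Q is a product/quotient, work with relative uncertainties:
  (-1·δs/s)² = (-1×0.112)² = 0.0125;  (−½·δq/q)² = (-0.5×0.0154)² = 5.89e-05;  (2·δd/d)² = (2×0.0181)² = 0.00132;  (2·δw/w)² = (2×0.0607)² = 0.0147
δQ/Q = √(0.0286) = 0.169

16.9%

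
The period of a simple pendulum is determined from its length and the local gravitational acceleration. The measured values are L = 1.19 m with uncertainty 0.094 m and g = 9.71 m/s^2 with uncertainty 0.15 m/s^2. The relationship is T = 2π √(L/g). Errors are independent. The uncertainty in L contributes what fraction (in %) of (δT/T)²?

96.3%

(δT/T)² = (½·δL/L)² + (−½·δg/g)²
  L term: (0.5×0.0790)² = 0.00156
  g term: (-0.5×0.0154)² = 5.97e-05
Total = 0.00162. Share from L = 0.00156/0.00162 = 0.963.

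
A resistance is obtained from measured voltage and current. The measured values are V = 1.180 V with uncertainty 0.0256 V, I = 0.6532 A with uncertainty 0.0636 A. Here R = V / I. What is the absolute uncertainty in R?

0.180 Ω

Since R is a product/quotient, work with relative uncertainties:
  (1·δV/V)² = (1×0.0217)² = 0.000471;  (-1·δI/I)² = (-1×0.0974)² = 0.00948
δR/R = √(0.00995) = 0.0998
R = 1.806 Ω, so δR = 0.0998 × 1.806 = 0.180 Ω.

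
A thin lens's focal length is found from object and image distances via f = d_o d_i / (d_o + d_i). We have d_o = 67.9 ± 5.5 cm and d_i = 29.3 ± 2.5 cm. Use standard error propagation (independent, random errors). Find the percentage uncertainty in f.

6.44%

∂f/∂d_o = (d_i/(d_o+d_i))² = 0.0909;  ∂f/∂d_i = (d_o/(d_o+d_i))² = 0.488
δf = √((∂f/∂d_o · δd_o)² + (∂f/∂d_i · δd_i)²) = √(0.250 + 1.49) = 1.32 cm
f = 20.5 cm, so δf/f = 1.32/20.5 = 0.0644.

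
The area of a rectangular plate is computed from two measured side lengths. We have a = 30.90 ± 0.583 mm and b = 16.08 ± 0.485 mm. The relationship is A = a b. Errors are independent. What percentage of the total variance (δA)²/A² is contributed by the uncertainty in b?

(δA/A)² = (1·δa/a)² + (1·δb/b)²
  a term: (1×0.0189)² = 0.000356
  b term: (1×0.0302)² = 0.000910
Total = 0.00127. Share from b = 0.000910/0.00127 = 0.719.

71.9%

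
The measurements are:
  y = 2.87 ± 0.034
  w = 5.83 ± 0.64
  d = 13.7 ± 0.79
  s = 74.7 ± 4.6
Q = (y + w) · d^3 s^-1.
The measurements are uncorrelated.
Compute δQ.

59.3

Let u = y + w = 8.70. δu = √(δy² + δw²) = √(0.00116 + 0.410) = 0.641, so δu/u = 0.0737.
Q is then a monomial in u, d, s:
δQ/Q = √((δu/u)² + (3·δd/d)² + (-1·δs/s)²) = √(0.00543 + 0.0299 + 0.00379) = 0.198
Q = 299, so δQ = 0.198 × 299 = 59.3.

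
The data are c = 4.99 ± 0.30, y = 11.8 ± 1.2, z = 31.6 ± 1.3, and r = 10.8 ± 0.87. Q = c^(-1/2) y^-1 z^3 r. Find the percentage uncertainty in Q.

Each factor contributes (exponent × relative error)² to (δQ/Q)²:
  (−½·δc/c)² = (-0.5×0.0601)² = 0.000904;  (-1·δy/y)² = (-1×0.102)² = 0.0103;  (3·δz/z)² = (3×0.0411)² = 0.0152;  (1·δr/r)² = (1×0.0806)² = 0.00649
δQ/Q = √(0.0330) = 0.182

18.2%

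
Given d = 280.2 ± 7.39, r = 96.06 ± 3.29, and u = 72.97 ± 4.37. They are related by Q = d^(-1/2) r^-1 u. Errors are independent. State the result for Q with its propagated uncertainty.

0.04538 ± 0.00319

Since Q is a product/quotient, work with relative uncertainties:
  (−½·δd/d)² = (-0.5×0.0264)² = 0.000174;  (-1·δr/r)² = (-1×0.0342)² = 0.00117;  (1·δu/u)² = (1×0.0599)² = 0.00359
δQ/Q = √(0.00493) = 0.0702
Q = 0.04538, so δQ = 0.0702 × 0.04538 = 0.00319.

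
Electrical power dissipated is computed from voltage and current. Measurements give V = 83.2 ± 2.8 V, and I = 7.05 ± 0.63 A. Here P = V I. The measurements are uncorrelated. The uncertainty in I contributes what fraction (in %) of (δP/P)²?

(δP/P)² = (1·δV/V)² + (1·δI/I)²
  V term: (1×0.0337)² = 0.00113
  I term: (1×0.0894)² = 0.00799
Total = 0.00912. Share from I = 0.00799/0.00912 = 0.876.

87.6%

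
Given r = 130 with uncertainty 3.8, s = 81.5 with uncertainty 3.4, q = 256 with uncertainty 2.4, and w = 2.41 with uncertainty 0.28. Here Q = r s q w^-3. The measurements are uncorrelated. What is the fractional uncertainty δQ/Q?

0.352

Since Q is a product/quotient, work with relative uncertainties:
  (1·δr/r)² = (1×0.0292)² = 0.000854;  (1·δs/s)² = (1×0.0417)² = 0.00174;  (1·δq/q)² = (1×0.00937)² = 8.79e-05;  (-3·δw/w)² = (-3×0.116)² = 0.121
δQ/Q = √(0.124) = 0.352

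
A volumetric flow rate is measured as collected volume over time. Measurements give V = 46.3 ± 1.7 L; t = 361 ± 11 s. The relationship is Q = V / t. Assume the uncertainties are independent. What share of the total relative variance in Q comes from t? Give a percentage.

(δQ/Q)² = (1·δV/V)² + (-1·δt/t)²
  V term: (1×0.0367)² = 0.00135
  t term: (-1×0.0305)² = 0.000928
Total = 0.00228. Share from t = 0.000928/0.00228 = 0.408.

40.8%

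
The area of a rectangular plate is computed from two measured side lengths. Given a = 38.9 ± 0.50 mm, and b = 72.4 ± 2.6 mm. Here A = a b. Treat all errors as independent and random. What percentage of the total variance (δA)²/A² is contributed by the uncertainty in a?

(δA/A)² = (1·δa/a)² + (1·δb/b)²
  a term: (1×0.0129)² = 0.000165
  b term: (1×0.0359)² = 0.00129
Total = 0.00145. Share from a = 0.000165/0.00145 = 0.114.

11.4%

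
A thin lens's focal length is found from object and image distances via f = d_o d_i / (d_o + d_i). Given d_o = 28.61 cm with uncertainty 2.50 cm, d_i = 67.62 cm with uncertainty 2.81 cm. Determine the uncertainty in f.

1.26 cm

∂f/∂d_o = (d_i/(d_o+d_i))² = 0.494;  ∂f/∂d_i = (d_o/(d_o+d_i))² = 0.0884
δf = √((∂f/∂d_o · δd_o)² + (∂f/∂d_i · δd_i)²) = √(1.52 + 0.0617) = 1.26 cm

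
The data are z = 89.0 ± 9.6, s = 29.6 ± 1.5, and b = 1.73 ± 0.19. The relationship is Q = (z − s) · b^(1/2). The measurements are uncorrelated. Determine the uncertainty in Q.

Let u = z − s = 59.4. δu = √(δz² + δs²) = √(92.2 + 2.25) = 9.72, so δu/u = 0.164.
Q is then a monomial in u, b:
δQ/Q = √((δu/u)² + (½·δb/b)²) = √(0.0268 + 0.00302) = 0.173
Q = 78.1, so δQ = 0.173 × 78.1 = 13.5.

13.5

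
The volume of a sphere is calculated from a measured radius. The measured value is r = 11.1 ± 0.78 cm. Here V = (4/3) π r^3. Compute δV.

V ∝ r^3, so δV/V = |3| · δr/r = 3 × 0.0703 = 0.211.
V = 5730 cm^3, so δV = 0.211 × 5730 = 1210 cm^3.

1210 cm^3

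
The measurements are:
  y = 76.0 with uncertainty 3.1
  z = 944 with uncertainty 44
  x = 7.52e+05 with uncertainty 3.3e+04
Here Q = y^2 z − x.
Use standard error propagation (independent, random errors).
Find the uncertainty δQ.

Let p = y^2·z = 5.45e+06. δp/p = √((2·δy/y)² + (1·δz/z)²) = √(0.00666 + 0.00217) = 0.0940, so δp = 5.12e+05.
Q = p − x: δQ = √(δp² + δx²) = √(2.62e+11 + 1.09e+09) = 5.13e+05

5.13e+05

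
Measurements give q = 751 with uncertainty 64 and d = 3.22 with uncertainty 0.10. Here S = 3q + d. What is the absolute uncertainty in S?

For a sum/difference, combine absolute errors in quadrature:
  (3·δq)² = 36900;  (δd)² = 0.0100
δS = √(36900) = 192

192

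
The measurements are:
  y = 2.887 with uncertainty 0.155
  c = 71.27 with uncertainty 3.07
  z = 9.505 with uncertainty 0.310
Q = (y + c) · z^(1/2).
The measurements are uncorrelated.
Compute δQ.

10.2

Let u = y + c = 74.16. δu = √(δy² + δc²) = √(0.0240 + 9.42) = 3.07, so δu/u = 0.0415.
Q is then a monomial in u, z:
δQ/Q = √((δu/u)² + (½·δz/z)²) = √(0.00172 + 0.000266) = 0.0445
Q = 228.6, so δQ = 0.0445 × 228.6 = 10.2.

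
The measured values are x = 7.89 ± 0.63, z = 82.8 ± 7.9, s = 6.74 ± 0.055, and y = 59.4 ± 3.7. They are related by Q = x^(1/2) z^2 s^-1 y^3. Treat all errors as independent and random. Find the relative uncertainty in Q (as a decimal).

Each factor contributes (exponent × relative error)² to (δQ/Q)²:
  (½·δx/x)² = (0.5×0.0798)² = 0.00159;  (2·δz/z)² = (2×0.0954)² = 0.0364;  (-1·δs/s)² = (-1×0.00816)² = 6.66e-05;  (3·δy/y)² = (3×0.0623)² = 0.0349
δQ/Q = √(0.0730) = 0.270

0.270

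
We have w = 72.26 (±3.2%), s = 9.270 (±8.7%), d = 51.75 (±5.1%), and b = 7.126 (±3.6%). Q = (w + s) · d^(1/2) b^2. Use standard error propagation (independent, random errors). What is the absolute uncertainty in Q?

Let u = w + s = 81.53. δu = √(δw² + δs²) = √(5.35 + 0.650) = 2.45, so δu/u = 0.0300.
Q is then a monomial in u, d, b:
δQ/Q = √((δu/u)² + (½·δd/d)² + (2·δb/b)²) = √(0.000902 + 0.000650 + 0.00518) = 0.0821
Q = 29780, so δQ = 0.0821 × 29780 = 2440.

2440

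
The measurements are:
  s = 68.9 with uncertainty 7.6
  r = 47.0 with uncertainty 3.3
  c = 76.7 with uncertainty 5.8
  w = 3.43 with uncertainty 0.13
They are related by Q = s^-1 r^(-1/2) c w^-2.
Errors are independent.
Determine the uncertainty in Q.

0.00218

Since Q is a product/quotient, work with relative uncertainties:
  (-1·δs/s)² = (-1×0.110)² = 0.0122;  (−½·δr/r)² = (-0.5×0.0702)² = 0.00123;  (1·δc/c)² = (1×0.0756)² = 0.00572;  (-2·δw/w)² = (-2×0.0379)² = 0.00575
δQ/Q = √(0.0249) = 0.158
Q = 0.0138, so δQ = 0.158 × 0.0138 = 0.00218.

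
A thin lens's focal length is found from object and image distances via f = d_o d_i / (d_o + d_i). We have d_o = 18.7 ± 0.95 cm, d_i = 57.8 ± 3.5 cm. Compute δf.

∂f/∂d_o = (d_i/(d_o+d_i))² = 0.571;  ∂f/∂d_i = (d_o/(d_o+d_i))² = 0.0598
δf = √((∂f/∂d_o · δd_o)² + (∂f/∂d_i · δd_i)²) = √(0.294 + 0.0437) = 0.581 cm

0.581 cm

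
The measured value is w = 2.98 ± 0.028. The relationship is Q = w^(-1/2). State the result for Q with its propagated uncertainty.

0.579 ± 0.00272

Q ∝ w^(-1/2), so δQ/Q = |−½| · δw/w = 0.5 × 0.00940 = 0.00470.
Q = 0.579, so δQ = 0.00470 × 0.579 = 0.00272.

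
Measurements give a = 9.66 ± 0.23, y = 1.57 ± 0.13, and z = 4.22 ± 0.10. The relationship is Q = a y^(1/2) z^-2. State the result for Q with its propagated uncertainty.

Q is a product of powers, so relative uncertainties combine in quadrature:
  (1·δa/a)² = (1×0.0238)² = 0.000567;  (½·δy/y)² = (0.5×0.0828)² = 0.00171;  (-2·δz/z)² = (-2×0.0237)² = 0.00225
δQ/Q = √(0.00453) = 0.0673
Q = 0.680, so δQ = 0.0673 × 0.680 = 0.0457.

0.680 ± 0.0457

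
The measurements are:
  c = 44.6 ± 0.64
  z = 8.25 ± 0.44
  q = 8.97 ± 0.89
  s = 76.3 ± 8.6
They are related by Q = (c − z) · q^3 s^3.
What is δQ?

Let u = c − z = 36.4. δu = √(δc² + δz²) = √(0.410 + 0.194) = 0.777, so δu/u = 0.0214.
Q is then a monomial in u, q, s:
δQ/Q = √((δu/u)² + (3·δq/q)² + (3·δs/s)²) = √(0.000457 + 0.0886 + 0.114) = 0.451
Q = 1.17e+10, so δQ = 0.451 × 1.17e+10 = 5.26e+09.

5.26e+09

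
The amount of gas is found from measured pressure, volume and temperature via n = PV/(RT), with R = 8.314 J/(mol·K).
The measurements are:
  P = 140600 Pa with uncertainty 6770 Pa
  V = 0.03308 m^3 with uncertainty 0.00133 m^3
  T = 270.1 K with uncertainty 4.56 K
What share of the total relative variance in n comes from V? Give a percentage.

(δn/n)² = (1·δP/P)² + (1·δV/V)² + (-1·δT/T)²
  P term: (1×0.0482)² = 0.00232
  V term: (1×0.0402)² = 0.00162
  T term: (-1×0.0169)² = 0.000285
Total = 0.00422. Share from V = 0.00162/0.00422 = 0.383.

38.3%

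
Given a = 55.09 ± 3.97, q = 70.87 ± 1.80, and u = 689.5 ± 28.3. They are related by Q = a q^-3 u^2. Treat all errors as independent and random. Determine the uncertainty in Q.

Products/powers → add relative errors in quadrature, weighted by exponent:
  (1·δa/a)² = (1×0.0721)² = 0.00519;  (-3·δq/q)² = (-3×0.0254)² = 0.00581;  (2·δu/u)² = (2×0.0410)² = 0.00674
δQ/Q = √(0.0177) = 0.133
Q = 73.58, so δQ = 0.133 × 73.58 = 9.80.

9.80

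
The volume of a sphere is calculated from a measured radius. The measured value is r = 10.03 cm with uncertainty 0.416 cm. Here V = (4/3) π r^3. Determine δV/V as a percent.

V ∝ r^3, so δV/V = |3| · δr/r = 3 × 0.0415 = 0.124.

12.4%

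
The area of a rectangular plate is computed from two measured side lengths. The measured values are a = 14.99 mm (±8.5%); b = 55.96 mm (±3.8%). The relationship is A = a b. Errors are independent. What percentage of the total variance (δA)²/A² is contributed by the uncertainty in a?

(δA/A)² = (1·δa/a)² + (1·δb/b)²
  a term: (1×0.0850)² = 0.00723
  b term: (1×0.0380)² = 0.00144
Total = 0.00867. Share from a = 0.00723/0.00867 = 0.833.

83.3%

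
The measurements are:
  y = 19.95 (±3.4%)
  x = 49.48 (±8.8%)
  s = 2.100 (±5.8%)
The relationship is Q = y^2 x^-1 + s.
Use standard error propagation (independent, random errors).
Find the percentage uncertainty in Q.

8.90%

Let p = y^2·x^-1 = 8.044. δp/p = √((2·δy/y)² + (-1·δx/x)²) = √(0.00462 + 0.00774) = 0.111, so δp = 0.895.
Q = p + s: δQ = √(δp² + δs²) = √(0.800 + 0.0148) = 0.903
Q = 10.14, so δQ/Q = 0.903/10.14 = 0.0890.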